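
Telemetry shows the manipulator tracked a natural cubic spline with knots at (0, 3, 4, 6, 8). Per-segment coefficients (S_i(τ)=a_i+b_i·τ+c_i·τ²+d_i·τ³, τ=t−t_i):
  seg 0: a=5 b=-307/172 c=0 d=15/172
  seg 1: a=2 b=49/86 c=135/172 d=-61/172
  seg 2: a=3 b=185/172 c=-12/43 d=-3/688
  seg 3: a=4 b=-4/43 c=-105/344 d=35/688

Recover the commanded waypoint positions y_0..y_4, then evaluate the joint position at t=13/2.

y_0=5 y_1=2 y_2=3 y_3=4 y_4=3
S(13/2) = 21375/5504

y_0 = S_0(0) = a_0 = 5
y_1 = S_1(0) = a_1 = 2
y_2 = S_2(0) = a_2 = 3
y_3 = S_3(0) = a_3 = 4
y_4 = S_3(2) = 3
t_q=13/2 is in segment 3 (τ=1/2); S_3(τ)=21375/5504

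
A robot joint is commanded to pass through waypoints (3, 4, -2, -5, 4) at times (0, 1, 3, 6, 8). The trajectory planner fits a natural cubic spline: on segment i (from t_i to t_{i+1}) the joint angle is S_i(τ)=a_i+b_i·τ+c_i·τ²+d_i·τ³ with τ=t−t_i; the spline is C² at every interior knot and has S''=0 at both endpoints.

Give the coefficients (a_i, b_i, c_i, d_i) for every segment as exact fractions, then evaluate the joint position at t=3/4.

Δ: Δ0=1, Δ1=-3, Δ2=-1, Δ3=9/2
row 1: diag=6, rhs=-24; c'=1/3, d'=-4
row 2: denom=10−2·1/3=28/3; d'=(12−2·-4)/(28/3)=15/7
row 3: denom=10−3·9/28=253/28; d'=(33−3·15/7)/(253/28)=744/253
back: M3=744/253
back: M2=15/7−9/28·744/253=303/253
back: M1=-4−1/3·303/253=-1113/253
M: M0=0, M1=-1113/253, M2=303/253, M3=744/253, M4=0
seg 0: a=3, c=M0/2=0, d=(M1−M0)/(6·1)=-371/506, b=Δ0−h0·(2M0+M1)/6=877/506
seg 1: a=4, c=M1/2=-1113/506, d=(M2−M1)/(6·2)=118/253, b=Δ1−h1·(2M1+M2)/6=-118/253
seg 2: a=-2, c=M2/2=303/506, d=(M3−M2)/(6·3)=49/506, b=Δ2−h2·(2M2+M3)/6=-928/253
seg 3: a=-5, c=M3/2=372/253, d=(M4−M3)/(6·2)=-62/253, b=Δ3−h3·(2M3+M4)/6=1285/506
t_q=3/4 → seg 0, τ=3/4; S=3+877/506·τ+0·τ²+-371/506·τ³=129231/32384

  seg 0: a=3 b=877/506 c=0 d=-371/506
  seg 1: a=4 b=-118/253 c=-1113/506 d=118/253
  seg 2: a=-2 b=-928/253 c=303/506 d=49/506
  seg 3: a=-5 b=1285/506 c=372/253 d=-62/253
S(3/4) = 129231/32384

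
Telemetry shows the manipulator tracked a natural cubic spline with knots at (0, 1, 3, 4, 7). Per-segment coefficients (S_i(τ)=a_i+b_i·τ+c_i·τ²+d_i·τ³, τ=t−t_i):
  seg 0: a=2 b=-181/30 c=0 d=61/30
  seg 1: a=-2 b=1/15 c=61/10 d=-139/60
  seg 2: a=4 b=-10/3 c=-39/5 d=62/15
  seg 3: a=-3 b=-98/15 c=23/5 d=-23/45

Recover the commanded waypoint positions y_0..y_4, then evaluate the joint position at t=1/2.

y_0=2 y_1=-2 y_2=4 y_3=-3 y_4=5
S(1/2) = -61/80

y_0 = S_0(0) = a_0 = 2
y_1 = S_1(0) = a_1 = -2
y_2 = S_2(0) = a_2 = 4
y_3 = S_3(0) = a_3 = -3
y_4 = S_3(3) = 5
t_q=1/2 is in segment 0 (τ=1/2); S_0(τ)=-61/80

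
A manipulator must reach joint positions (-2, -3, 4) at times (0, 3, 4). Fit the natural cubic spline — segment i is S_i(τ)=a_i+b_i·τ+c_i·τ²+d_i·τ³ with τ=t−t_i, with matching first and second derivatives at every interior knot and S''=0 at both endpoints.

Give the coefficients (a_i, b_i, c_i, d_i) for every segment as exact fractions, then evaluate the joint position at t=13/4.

Δ: Δ0=-1/3, Δ1=7
row 1: diag=8, rhs=44; c'=1/8, d'=11/2
back: M1=11/2
M: M0=0, M1=11/2, M2=0
seg 0: a=-2, c=M0/2=0, d=(M1−M0)/(6·3)=11/36, b=Δ0−h0·(2M0+M1)/6=-37/12
seg 1: a=-3, c=M1/2=11/4, d=(M2−M1)/(6·1)=-11/12, b=Δ1−h1·(2M1+M2)/6=31/6
t_q=13/4 → seg 1, τ=1/4; S=-3+31/6·τ+11/4·τ²+-11/12·τ³=-397/256

  seg 0: a=-2 b=-37/12 c=0 d=11/36
  seg 1: a=-3 b=31/6 c=11/4 d=-11/12
S(13/4) = -397/256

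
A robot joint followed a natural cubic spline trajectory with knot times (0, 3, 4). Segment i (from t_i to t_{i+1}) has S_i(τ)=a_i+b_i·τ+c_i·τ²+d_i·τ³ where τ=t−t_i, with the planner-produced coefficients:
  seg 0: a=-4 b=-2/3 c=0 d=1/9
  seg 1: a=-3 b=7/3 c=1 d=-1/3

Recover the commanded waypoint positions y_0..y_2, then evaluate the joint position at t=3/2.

y_0=-4 y_1=-3 y_2=0
S(3/2) = -37/8

y_0 = S_0(0) = a_0 = -4
y_1 = S_1(0) = a_1 = -3
y_2 = S_1(1) = 0
t_q=3/2 is in segment 0 (τ=3/2); S_0(τ)=-37/8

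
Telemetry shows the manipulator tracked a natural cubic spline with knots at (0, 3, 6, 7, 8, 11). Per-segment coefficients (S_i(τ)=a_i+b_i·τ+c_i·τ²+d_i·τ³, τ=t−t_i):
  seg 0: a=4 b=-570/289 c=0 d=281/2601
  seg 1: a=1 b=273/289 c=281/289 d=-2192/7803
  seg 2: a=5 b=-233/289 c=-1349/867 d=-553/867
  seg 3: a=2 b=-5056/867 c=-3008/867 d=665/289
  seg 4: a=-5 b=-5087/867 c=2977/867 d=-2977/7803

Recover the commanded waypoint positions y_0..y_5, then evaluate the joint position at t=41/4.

y_0=4 y_1=1 y_2=5 y_3=2 y_4=-5 y_5=-2
S(41/4) = -95519/18496

y_0 = S_0(0) = a_0 = 4
y_1 = S_1(0) = a_1 = 1
y_2 = S_2(0) = a_2 = 5
y_3 = S_3(0) = a_3 = 2
y_4 = S_4(0) = a_4 = -5
y_5 = S_4(3) = -2
t_q=41/4 is in segment 4 (τ=9/4); S_4(τ)=-95519/18496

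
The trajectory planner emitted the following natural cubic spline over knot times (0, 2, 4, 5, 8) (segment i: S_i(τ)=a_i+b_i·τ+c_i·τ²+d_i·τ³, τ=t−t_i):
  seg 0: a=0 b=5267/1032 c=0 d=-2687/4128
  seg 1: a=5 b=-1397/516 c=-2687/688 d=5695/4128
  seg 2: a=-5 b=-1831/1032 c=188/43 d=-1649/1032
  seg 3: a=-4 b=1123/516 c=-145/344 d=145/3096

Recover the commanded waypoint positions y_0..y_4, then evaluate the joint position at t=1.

y_0=0 y_1=5 y_2=-5 y_3=-4 y_4=0
S(1) = 6127/1376

y_0 = S_0(0) = a_0 = 0
y_1 = S_1(0) = a_1 = 5
y_2 = S_2(0) = a_2 = -5
y_3 = S_3(0) = a_3 = -4
y_4 = S_3(3) = 0
t_q=1 is in segment 0 (τ=1); S_0(τ)=6127/1376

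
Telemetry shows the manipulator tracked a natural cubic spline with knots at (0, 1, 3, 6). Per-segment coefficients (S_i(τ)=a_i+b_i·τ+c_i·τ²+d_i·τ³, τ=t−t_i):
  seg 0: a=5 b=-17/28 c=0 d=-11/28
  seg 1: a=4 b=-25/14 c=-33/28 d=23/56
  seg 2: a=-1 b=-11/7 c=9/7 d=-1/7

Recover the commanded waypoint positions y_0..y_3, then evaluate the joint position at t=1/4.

y_0 = S_0(0) = a_0 = 5
y_1 = S_1(0) = a_1 = 4
y_2 = S_2(0) = a_2 = -1
y_3 = S_2(3) = 2
t_q=1/4 is in segment 0 (τ=1/4); S_0(τ)=8677/1792

y_0=5 y_1=4 y_2=-1 y_3=2
S(1/4) = 8677/1792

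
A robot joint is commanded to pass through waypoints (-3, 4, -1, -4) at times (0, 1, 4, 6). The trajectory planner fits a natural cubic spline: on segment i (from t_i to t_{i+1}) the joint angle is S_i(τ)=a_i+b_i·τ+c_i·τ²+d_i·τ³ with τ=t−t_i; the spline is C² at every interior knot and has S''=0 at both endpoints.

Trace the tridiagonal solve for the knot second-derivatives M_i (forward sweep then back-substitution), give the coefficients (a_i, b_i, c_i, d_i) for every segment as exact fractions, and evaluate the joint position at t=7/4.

Δ: Δ0=7, Δ1=-5/3, Δ2=-3/2
row 1: diag=8, rhs=-52; c'=3/8, d'=-13/2
row 2: denom=10−3·3/8=71/8; d'=(1−3·-13/2)/(71/8)=164/71
back: M2=164/71
back: M1=-13/2−3/8·164/71=-523/71
M: M0=0, M1=-523/71, M2=164/71, M3=0
seg 0: a=-3, c=M0/2=0, d=(M1−M0)/(6·1)=-523/426, b=Δ0−h0·(2M0+M1)/6=3505/426
seg 1: a=4, c=M1/2=-523/142, d=(M2−M1)/(6·3)=229/426, b=Δ1−h1·(2M1+M2)/6=968/213
seg 2: a=-1, c=M2/2=82/71, d=(M3−M2)/(6·2)=-41/213, b=Δ2−h2·(2M2+M3)/6=-1295/426
t_q=7/4 → seg 1, τ=3/4; S=4+968/213·τ+-523/142·τ²+229/426·τ³=50561/9088

  seg 0: a=-3 b=3505/426 c=0 d=-523/426
  seg 1: a=4 b=968/213 c=-523/142 d=229/426
  seg 2: a=-1 b=-1295/426 c=82/71 d=-41/213
S(7/4) = 50561/9088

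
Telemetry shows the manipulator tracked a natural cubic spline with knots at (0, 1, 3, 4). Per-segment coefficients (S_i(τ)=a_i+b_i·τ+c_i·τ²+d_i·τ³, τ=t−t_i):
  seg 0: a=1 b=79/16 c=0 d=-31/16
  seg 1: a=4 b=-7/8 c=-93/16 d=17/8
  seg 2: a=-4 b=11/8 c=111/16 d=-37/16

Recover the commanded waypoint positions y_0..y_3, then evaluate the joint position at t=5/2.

y_0=1 y_1=4 y_2=-4 y_3=2
S(5/2) = -103/32

y_0 = S_0(0) = a_0 = 1
y_1 = S_1(0) = a_1 = 4
y_2 = S_2(0) = a_2 = -4
y_3 = S_2(1) = 2
t_q=5/2 is in segment 1 (τ=3/2); S_1(τ)=-103/32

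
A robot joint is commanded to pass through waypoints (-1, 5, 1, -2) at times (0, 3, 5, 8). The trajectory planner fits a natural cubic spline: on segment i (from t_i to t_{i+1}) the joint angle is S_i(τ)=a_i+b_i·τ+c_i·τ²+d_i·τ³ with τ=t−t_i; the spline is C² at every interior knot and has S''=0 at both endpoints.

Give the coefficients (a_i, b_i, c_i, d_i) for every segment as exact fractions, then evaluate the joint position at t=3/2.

Δ: Δ0=2, Δ1=-2, Δ2=-1
row 1: diag=10, rhs=-24; c'=1/5, d'=-12/5
row 2: denom=10−2·1/5=48/5; d'=(6−2·-12/5)/(48/5)=9/8
back: M2=9/8
back: M1=-12/5−1/5·9/8=-21/8
M: M0=0, M1=-21/8, M2=9/8, M3=0
seg 0: a=-1, c=M0/2=0, d=(M1−M0)/(6·3)=-7/48, b=Δ0−h0·(2M0+M1)/6=53/16
seg 1: a=5, c=M1/2=-21/16, d=(M2−M1)/(6·2)=5/16, b=Δ1−h1·(2M1+M2)/6=-5/8
seg 2: a=1, c=M2/2=9/16, d=(M3−M2)/(6·3)=-1/16, b=Δ2−h2·(2M2+M3)/6=-17/8
t_q=3/2 → seg 0, τ=3/2; S=-1+53/16·τ+0·τ²+-7/48·τ³=445/128

  seg 0: a=-1 b=53/16 c=0 d=-7/48
  seg 1: a=5 b=-5/8 c=-21/16 d=5/16
  seg 2: a=1 b=-17/8 c=9/16 d=-1/16
S(3/2) = 445/128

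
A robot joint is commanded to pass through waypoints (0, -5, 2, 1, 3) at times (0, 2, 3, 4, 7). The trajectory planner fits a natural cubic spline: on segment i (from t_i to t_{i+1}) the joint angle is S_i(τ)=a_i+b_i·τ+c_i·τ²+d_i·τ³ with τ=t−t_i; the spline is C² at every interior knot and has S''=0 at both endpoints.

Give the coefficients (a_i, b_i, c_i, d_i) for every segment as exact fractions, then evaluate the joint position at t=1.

  seg 0: a=0 b=-1748/267 c=0 d=2161/2136
  seg 1: a=-5 b=2987/534 c=2161/356 d=-4981/1068
  seg 2: a=2 b=3997/1068 c=-705/89 d=3395/1068
  seg 3: a=1 b=-1369/534 c=575/356 d=-575/3204
S(1) = -3941/712

Δ: Δ0=-5/2, Δ1=7, Δ2=-1, Δ3=2/3
row 1: diag=6, rhs=57; c'=1/6, d'=19/2
row 2: denom=4−1·1/6=23/6; d'=(-48−1·19/2)/(23/6)=-15
row 3: denom=8−1·6/23=178/23; d'=(10−1·-15)/(178/23)=575/178
back: M3=575/178
back: M2=-15−6/23·575/178=-1410/89
back: M1=19/2−1/6·-1410/89=2161/178
M: M0=0, M1=2161/178, M2=-1410/89, M3=575/178, M4=0
seg 0: a=0, c=M0/2=0, d=(M1−M0)/(6·2)=2161/2136, b=Δ0−h0·(2M0+M1)/6=-1748/267
seg 1: a=-5, c=M1/2=2161/356, d=(M2−M1)/(6·1)=-4981/1068, b=Δ1−h1·(2M1+M2)/6=2987/534
seg 2: a=2, c=M2/2=-705/89, d=(M3−M2)/(6·1)=3395/1068, b=Δ2−h2·(2M2+M3)/6=3997/1068
seg 3: a=1, c=M3/2=575/356, d=(M4−M3)/(6·3)=-575/3204, b=Δ3−h3·(2M3+M4)/6=-1369/534
t_q=1 → seg 0, τ=1; S=0+-1748/267·τ+0·τ²+2161/2136·τ³=-3941/712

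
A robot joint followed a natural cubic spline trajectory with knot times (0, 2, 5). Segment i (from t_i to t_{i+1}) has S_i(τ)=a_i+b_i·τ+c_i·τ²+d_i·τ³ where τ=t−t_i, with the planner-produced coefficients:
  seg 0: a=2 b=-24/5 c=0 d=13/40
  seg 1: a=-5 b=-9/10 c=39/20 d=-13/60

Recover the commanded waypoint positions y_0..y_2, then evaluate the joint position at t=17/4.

y_0=2 y_1=-5 y_2=4
S(17/4) = 97/256

y_0 = S_0(0) = a_0 = 2
y_1 = S_1(0) = a_1 = -5
y_2 = S_1(3) = 4
t_q=17/4 is in segment 1 (τ=9/4); S_1(τ)=97/256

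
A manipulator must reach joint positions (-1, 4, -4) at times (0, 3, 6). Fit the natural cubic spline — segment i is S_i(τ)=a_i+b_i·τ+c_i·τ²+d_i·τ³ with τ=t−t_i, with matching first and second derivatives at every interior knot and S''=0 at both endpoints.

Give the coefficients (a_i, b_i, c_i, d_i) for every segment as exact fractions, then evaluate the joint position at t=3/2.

Δ: Δ0=5/3, Δ1=-8/3
row 1: diag=12, rhs=-26; c'=1/4, d'=-13/6
back: M1=-13/6
M: M0=0, M1=-13/6, M2=0
seg 0: a=-1, c=M0/2=0, d=(M1−M0)/(6·3)=-13/108, b=Δ0−h0·(2M0+M1)/6=11/4
seg 1: a=4, c=M1/2=-13/12, d=(M2−M1)/(6·3)=13/108, b=Δ1−h1·(2M1+M2)/6=-1/2
t_q=3/2 → seg 0, τ=3/2; S=-1+11/4·τ+0·τ²+-13/108·τ³=87/32

  seg 0: a=-1 b=11/4 c=0 d=-13/108
  seg 1: a=4 b=-1/2 c=-13/12 d=13/108
S(3/2) = 87/32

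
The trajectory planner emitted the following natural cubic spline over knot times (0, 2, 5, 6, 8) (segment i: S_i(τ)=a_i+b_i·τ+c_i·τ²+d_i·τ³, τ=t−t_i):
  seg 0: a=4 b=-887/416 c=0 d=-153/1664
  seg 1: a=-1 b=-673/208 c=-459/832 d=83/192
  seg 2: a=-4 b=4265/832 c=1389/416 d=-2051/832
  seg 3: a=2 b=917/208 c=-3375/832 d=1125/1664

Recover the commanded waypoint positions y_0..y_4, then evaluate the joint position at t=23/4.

y_0=4 y_1=-1 y_2=-4 y_3=2 y_4=0
S(23/4) = 36359/53248

y_0 = S_0(0) = a_0 = 4
y_1 = S_1(0) = a_1 = -1
y_2 = S_2(0) = a_2 = -4
y_3 = S_3(0) = a_3 = 2
y_4 = S_3(2) = 0
t_q=23/4 is in segment 2 (τ=3/4); S_2(τ)=36359/53248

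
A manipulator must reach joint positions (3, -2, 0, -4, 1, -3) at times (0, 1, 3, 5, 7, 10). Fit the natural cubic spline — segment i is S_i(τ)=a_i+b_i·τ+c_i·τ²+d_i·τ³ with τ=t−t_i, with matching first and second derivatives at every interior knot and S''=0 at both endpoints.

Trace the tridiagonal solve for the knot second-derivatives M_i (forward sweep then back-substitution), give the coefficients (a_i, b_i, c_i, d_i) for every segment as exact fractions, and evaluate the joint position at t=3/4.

  seg 0: a=3 b=-1837/291 c=0 d=382/291
  seg 1: a=-2 b=-691/291 c=382/97 d=-655/582
  seg 2: a=0 b=-37/291 c=-273/97 d=1093/1164
  seg 3: a=-4 b=-34/291 c=547/194 d=-1759/2328
  seg 4: a=1 b=1219/582 c=-665/388 d=665/3492
S(3/4) = -3665/3104

Δ: Δ0=-5, Δ1=1, Δ2=-2, Δ3=5/2, Δ4=-4/3
row 1: diag=6, rhs=36; c'=1/3, d'=6
row 2: denom=8−2·1/3=22/3; d'=(-18−2·6)/(22/3)=-45/11
row 3: denom=8−2·3/11=82/11; d'=(27−2·-45/11)/(82/11)=387/82
row 4: denom=10−2·11/41=388/41; d'=(-23−2·387/82)/(388/41)=-665/194
back: M4=-665/194
back: M3=387/82−11/41·-665/194=547/97
back: M2=-45/11−3/11·547/97=-546/97
back: M1=6−1/3·-546/97=764/97
M: M0=0, M1=764/97, M2=-546/97, M3=547/97, M4=-665/194, M5=0
seg 0: a=3, c=M0/2=0, d=(M1−M0)/(6·1)=382/291, b=Δ0−h0·(2M0+M1)/6=-1837/291
seg 1: a=-2, c=M1/2=382/97, d=(M2−M1)/(6·2)=-655/582, b=Δ1−h1·(2M1+M2)/6=-691/291
seg 2: a=0, c=M2/2=-273/97, d=(M3−M2)/(6·2)=1093/1164, b=Δ2−h2·(2M2+M3)/6=-37/291
seg 3: a=-4, c=M3/2=547/194, d=(M4−M3)/(6·2)=-1759/2328, b=Δ3−h3·(2M3+M4)/6=-34/291
seg 4: a=1, c=M4/2=-665/388, d=(M5−M4)/(6·3)=665/3492, b=Δ4−h4·(2M4+M5)/6=1219/582
t_q=3/4 → seg 0, τ=3/4; S=3+-1837/291·τ+0·τ²+382/291·τ³=-3665/3104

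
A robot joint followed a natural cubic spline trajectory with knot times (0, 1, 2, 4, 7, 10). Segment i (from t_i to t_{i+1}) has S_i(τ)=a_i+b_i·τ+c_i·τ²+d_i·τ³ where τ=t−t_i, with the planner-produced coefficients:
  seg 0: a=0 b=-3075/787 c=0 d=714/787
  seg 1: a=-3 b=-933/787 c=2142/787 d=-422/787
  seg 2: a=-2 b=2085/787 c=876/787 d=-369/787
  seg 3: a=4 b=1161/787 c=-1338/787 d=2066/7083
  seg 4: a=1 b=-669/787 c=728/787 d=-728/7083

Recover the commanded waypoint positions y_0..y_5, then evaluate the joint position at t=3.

y_0=0 y_1=-3 y_2=-2 y_3=4 y_4=1 y_5=4
S(3) = 1018/787

y_0 = S_0(0) = a_0 = 0
y_1 = S_1(0) = a_1 = -3
y_2 = S_2(0) = a_2 = -2
y_3 = S_3(0) = a_3 = 4
y_4 = S_4(0) = a_4 = 1
y_5 = S_4(3) = 4
t_q=3 is in segment 2 (τ=1); S_2(τ)=1018/787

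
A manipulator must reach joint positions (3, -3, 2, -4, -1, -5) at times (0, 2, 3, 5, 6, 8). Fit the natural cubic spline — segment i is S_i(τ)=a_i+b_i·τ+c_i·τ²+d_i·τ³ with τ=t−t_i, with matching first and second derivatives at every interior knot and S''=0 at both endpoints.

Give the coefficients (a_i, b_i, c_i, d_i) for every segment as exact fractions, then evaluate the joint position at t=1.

Δ: Δ0=-3, Δ1=5, Δ2=-3, Δ3=3, Δ4=-2
row 1: diag=6, rhs=48; c'=1/6, d'=8
row 2: denom=6−1·1/6=35/6; d'=(-48−1·8)/(35/6)=-48/5
row 3: denom=6−2·12/35=186/35; d'=(36−2·-48/5)/(186/35)=322/31
row 4: denom=6−1·35/186=1081/186; d'=(-30−1·322/31)/(1081/186)=-7512/1081
back: M4=-7512/1081
back: M3=322/31−35/186·-7512/1081=12642/1081
back: M2=-48/5−12/35·12642/1081=-14712/1081
back: M1=8−1/6·-14712/1081=11100/1081
M: M0=0, M1=11100/1081, M2=-14712/1081, M3=12642/1081, M4=-7512/1081, M5=0
seg 0: a=3, c=M0/2=0, d=(M1−M0)/(6·2)=925/1081, b=Δ0−h0·(2M0+M1)/6=-6943/1081
seg 1: a=-3, c=M1/2=5550/1081, d=(M2−M1)/(6·1)=-4302/1081, b=Δ1−h1·(2M1+M2)/6=4157/1081
seg 2: a=2, c=M2/2=-7356/1081, d=(M3−M2)/(6·2)=97/46, b=Δ2−h2·(2M2+M3)/6=2351/1081
seg 3: a=-4, c=M3/2=6321/1081, d=(M4−M3)/(6·1)=-3359/1081, b=Δ3−h3·(2M3+M4)/6=281/1081
seg 4: a=-1, c=M4/2=-3756/1081, d=(M5−M4)/(6·2)=626/1081, b=Δ4−h4·(2M4+M5)/6=2846/1081
t_q=1 → seg 0, τ=1; S=3+-6943/1081·τ+0·τ²+925/1081·τ³=-2775/1081

  seg 0: a=3 b=-6943/1081 c=0 d=925/1081
  seg 1: a=-3 b=4157/1081 c=5550/1081 d=-4302/1081
  seg 2: a=2 b=2351/1081 c=-7356/1081 d=97/46
  seg 3: a=-4 b=281/1081 c=6321/1081 d=-3359/1081
  seg 4: a=-1 b=2846/1081 c=-3756/1081 d=626/1081
S(1) = -2775/1081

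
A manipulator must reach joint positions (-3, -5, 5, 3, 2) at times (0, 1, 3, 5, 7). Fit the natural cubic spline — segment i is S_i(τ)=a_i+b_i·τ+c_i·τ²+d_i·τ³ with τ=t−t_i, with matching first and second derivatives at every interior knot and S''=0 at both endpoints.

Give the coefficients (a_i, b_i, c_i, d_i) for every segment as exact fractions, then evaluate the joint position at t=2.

  seg 0: a=-3 b=-587/164 c=0 d=259/164
  seg 1: a=-5 b=95/82 c=777/164 d=-231/164
  seg 2: a=5 b=263/82 c=-609/164 d=33/41
  seg 3: a=3 b=-163/82 c=183/164 d=-61/328
S(2) = -21/41

Δ: Δ0=-2, Δ1=5, Δ2=-1, Δ3=-1/2
row 1: diag=6, rhs=42; c'=1/3, d'=7
row 2: denom=8−2·1/3=22/3; d'=(-36−2·7)/(22/3)=-75/11
row 3: denom=8−2·3/11=82/11; d'=(3−2·-75/11)/(82/11)=183/82
back: M3=183/82
back: M2=-75/11−3/11·183/82=-609/82
back: M1=7−1/3·-609/82=777/82
M: M0=0, M1=777/82, M2=-609/82, M3=183/82, M4=0
seg 0: a=-3, c=M0/2=0, d=(M1−M0)/(6·1)=259/164, b=Δ0−h0·(2M0+M1)/6=-587/164
seg 1: a=-5, c=M1/2=777/164, d=(M2−M1)/(6·2)=-231/164, b=Δ1−h1·(2M1+M2)/6=95/82
seg 2: a=5, c=M2/2=-609/164, d=(M3−M2)/(6·2)=33/41, b=Δ2−h2·(2M2+M3)/6=263/82
seg 3: a=3, c=M3/2=183/164, d=(M4−M3)/(6·2)=-61/328, b=Δ3−h3·(2M3+M4)/6=-163/82
t_q=2 → seg 1, τ=1; S=-5+95/82·τ+777/164·τ²+-231/164·τ³=-21/41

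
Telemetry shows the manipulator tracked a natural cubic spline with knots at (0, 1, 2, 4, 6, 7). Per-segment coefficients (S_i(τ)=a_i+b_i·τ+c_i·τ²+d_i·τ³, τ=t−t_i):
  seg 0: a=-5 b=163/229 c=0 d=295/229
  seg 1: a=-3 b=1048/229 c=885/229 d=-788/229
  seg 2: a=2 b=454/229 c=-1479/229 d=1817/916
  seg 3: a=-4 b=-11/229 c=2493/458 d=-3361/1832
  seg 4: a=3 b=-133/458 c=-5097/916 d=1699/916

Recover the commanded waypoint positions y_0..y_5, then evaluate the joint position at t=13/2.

y_0 = S_0(0) = a_0 = -5
y_1 = S_1(0) = a_1 = -3
y_2 = S_2(0) = a_2 = 2
y_3 = S_3(0) = a_3 = -4
y_4 = S_4(0) = a_4 = 3
y_5 = S_4(1) = -1
t_q=13/2 is in segment 4 (τ=1/2); S_4(τ)=12425/7328

y_0=-5 y_1=-3 y_2=2 y_3=-4 y_4=3 y_5=-1
S(13/2) = 12425/7328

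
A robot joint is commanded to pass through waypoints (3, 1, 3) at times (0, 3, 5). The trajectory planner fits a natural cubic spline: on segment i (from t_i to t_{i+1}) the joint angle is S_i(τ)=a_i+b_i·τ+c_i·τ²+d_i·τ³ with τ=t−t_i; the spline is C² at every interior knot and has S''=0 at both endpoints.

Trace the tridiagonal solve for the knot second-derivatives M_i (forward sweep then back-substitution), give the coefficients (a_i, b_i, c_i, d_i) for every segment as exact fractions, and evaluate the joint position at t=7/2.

  seg 0: a=3 b=-7/6 c=0 d=1/18
  seg 1: a=1 b=1/3 c=1/2 d=-1/12
S(7/2) = 41/32

Δ: Δ0=-2/3, Δ1=1
row 1: diag=10, rhs=10; c'=1/5, d'=1
back: M1=1
M: M0=0, M1=1, M2=0
seg 0: a=3, c=M0/2=0, d=(M1−M0)/(6·3)=1/18, b=Δ0−h0·(2M0+M1)/6=-7/6
seg 1: a=1, c=M1/2=1/2, d=(M2−M1)/(6·2)=-1/12, b=Δ1−h1·(2M1+M2)/6=1/3
t_q=7/2 → seg 1, τ=1/2; S=1+1/3·τ+1/2·τ²+-1/12·τ³=41/32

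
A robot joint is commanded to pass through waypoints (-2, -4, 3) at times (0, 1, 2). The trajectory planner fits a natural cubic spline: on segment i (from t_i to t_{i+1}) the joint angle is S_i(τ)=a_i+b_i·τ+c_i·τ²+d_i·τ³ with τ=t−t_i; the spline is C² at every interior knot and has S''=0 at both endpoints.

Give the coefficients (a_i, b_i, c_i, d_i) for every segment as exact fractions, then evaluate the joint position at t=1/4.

Δ: Δ0=-2, Δ1=7
row 1: diag=4, rhs=54; c'=1/4, d'=27/2
back: M1=27/2
M: M0=0, M1=27/2, M2=0
seg 0: a=-2, c=M0/2=0, d=(M1−M0)/(6·1)=9/4, b=Δ0−h0·(2M0+M1)/6=-17/4
seg 1: a=-4, c=M1/2=27/4, d=(M2−M1)/(6·1)=-9/4, b=Δ1−h1·(2M1+M2)/6=5/2
t_q=1/4 → seg 0, τ=1/4; S=-2+-17/4·τ+0·τ²+9/4·τ³=-775/256

  seg 0: a=-2 b=-17/4 c=0 d=9/4
  seg 1: a=-4 b=5/2 c=27/4 d=-9/4
S(1/4) = -775/256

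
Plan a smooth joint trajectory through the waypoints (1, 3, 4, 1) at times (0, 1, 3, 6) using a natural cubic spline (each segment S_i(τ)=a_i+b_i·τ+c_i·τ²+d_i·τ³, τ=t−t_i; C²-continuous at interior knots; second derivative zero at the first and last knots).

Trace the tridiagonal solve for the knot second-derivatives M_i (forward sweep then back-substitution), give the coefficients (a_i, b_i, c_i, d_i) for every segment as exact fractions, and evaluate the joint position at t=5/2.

  seg 0: a=1 b=31/14 c=0 d=-3/14
  seg 1: a=3 b=11/7 c=-9/14 d=3/56
  seg 2: a=4 b=-5/14 c=-9/28 d=1/28
S(5/2) = 1833/448

Δ: Δ0=2, Δ1=1/2, Δ2=-1
row 1: diag=6, rhs=-9; c'=1/3, d'=-3/2
row 2: denom=10−2·1/3=28/3; d'=(-9−2·-3/2)/(28/3)=-9/14
back: M2=-9/14
back: M1=-3/2−1/3·-9/14=-9/7
M: M0=0, M1=-9/7, M2=-9/14, M3=0
seg 0: a=1, c=M0/2=0, d=(M1−M0)/(6·1)=-3/14, b=Δ0−h0·(2M0+M1)/6=31/14
seg 1: a=3, c=M1/2=-9/14, d=(M2−M1)/(6·2)=3/56, b=Δ1−h1·(2M1+M2)/6=11/7
seg 2: a=4, c=M2/2=-9/28, d=(M3−M2)/(6·3)=1/28, b=Δ2−h2·(2M2+M3)/6=-5/14
t_q=5/2 → seg 1, τ=3/2; S=3+11/7·τ+-9/14·τ²+3/56·τ³=1833/448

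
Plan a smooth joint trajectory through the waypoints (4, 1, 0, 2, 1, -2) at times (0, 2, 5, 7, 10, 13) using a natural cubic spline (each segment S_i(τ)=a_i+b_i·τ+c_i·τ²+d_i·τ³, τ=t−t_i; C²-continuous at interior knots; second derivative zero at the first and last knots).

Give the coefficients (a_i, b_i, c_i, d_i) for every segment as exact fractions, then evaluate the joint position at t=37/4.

  seg 0: a=4 b=-3523/2138 c=0 d=79/2138
  seg 1: a=1 b=-2575/2138 c=237/1069 d=1321/57726
  seg 2: a=0 b=795/1069 c=2743/6414 d=-1921/12828
  seg 3: a=2 b=2108/3207 c=-1510/3207 d=451/9621
  seg 4: a=1 b=-2893/3207 c=-157/3207 d=157/28863
S(37/4) = 111467/68416

Δ: Δ0=-3/2, Δ1=-1/3, Δ2=1, Δ3=-1/3, Δ4=-1
row 1: diag=10, rhs=7; c'=3/10, d'=7/10
row 2: denom=10−3·3/10=91/10; d'=(8−3·7/10)/(91/10)=59/91
row 3: denom=10−2·20/91=870/91; d'=(-8−2·59/91)/(870/91)=-141/145
row 4: denom=12−3·91/290=3207/290; d'=(-4−3·-141/145)/(3207/290)=-314/3207
back: M4=-314/3207
back: M3=-141/145−91/290·-314/3207=-3020/3207
back: M2=59/91−20/91·-3020/3207=2743/3207
back: M1=7/10−3/10·2743/3207=474/1069
M: M0=0, M1=474/1069, M2=2743/3207, M3=-3020/3207, M4=-314/3207, M5=0
seg 0: a=4, c=M0/2=0, d=(M1−M0)/(6·2)=79/2138, b=Δ0−h0·(2M0+M1)/6=-3523/2138
seg 1: a=1, c=M1/2=237/1069, d=(M2−M1)/(6·3)=1321/57726, b=Δ1−h1·(2M1+M2)/6=-2575/2138
seg 2: a=0, c=M2/2=2743/6414, d=(M3−M2)/(6·2)=-1921/12828, b=Δ2−h2·(2M2+M3)/6=795/1069
seg 3: a=2, c=M3/2=-1510/3207, d=(M4−M3)/(6·3)=451/9621, b=Δ3−h3·(2M3+M4)/6=2108/3207
seg 4: a=1, c=M4/2=-157/3207, d=(M5−M4)/(6·3)=157/28863, b=Δ4−h4·(2M4+M5)/6=-2893/3207
t_q=37/4 → seg 3, τ=9/4; S=2+2108/3207·τ+-1510/3207·τ²+451/9621·τ³=111467/68416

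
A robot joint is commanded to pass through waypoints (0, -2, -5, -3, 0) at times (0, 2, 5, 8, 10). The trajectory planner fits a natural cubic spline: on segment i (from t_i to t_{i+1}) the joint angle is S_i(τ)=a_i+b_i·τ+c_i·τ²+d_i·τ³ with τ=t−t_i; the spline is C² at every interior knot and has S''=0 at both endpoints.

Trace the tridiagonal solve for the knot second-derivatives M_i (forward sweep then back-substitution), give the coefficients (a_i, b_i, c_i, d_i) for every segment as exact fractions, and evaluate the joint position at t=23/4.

  seg 0: a=0 b=-11/12 c=0 d=-1/48
  seg 1: a=-2 b=-7/6 c=-1/8 d=13/216
  seg 2: a=-5 b=-7/24 c=5/12 d=-7/216
  seg 3: a=-3 b=4/3 c=1/8 d=-1/48
S(23/4) = -2559/512

Δ: Δ0=-1, Δ1=-1, Δ2=2/3, Δ3=3/2
row 1: diag=10, rhs=0; c'=3/10, d'=0
row 2: denom=12−3·3/10=111/10; d'=(10−3·0)/(111/10)=100/111
row 3: denom=10−3·10/37=340/37; d'=(5−3·100/111)/(340/37)=1/4
back: M3=1/4
back: M2=100/111−10/37·1/4=5/6
back: M1=0−3/10·5/6=-1/4
M: M0=0, M1=-1/4, M2=5/6, M3=1/4, M4=0
seg 0: a=0, c=M0/2=0, d=(M1−M0)/(6·2)=-1/48, b=Δ0−h0·(2M0+M1)/6=-11/12
seg 1: a=-2, c=M1/2=-1/8, d=(M2−M1)/(6·3)=13/216, b=Δ1−h1·(2M1+M2)/6=-7/6
seg 2: a=-5, c=M2/2=5/12, d=(M3−M2)/(6·3)=-7/216, b=Δ2−h2·(2M2+M3)/6=-7/24
seg 3: a=-3, c=M3/2=1/8, d=(M4−M3)/(6·2)=-1/48, b=Δ3−h3·(2M3+M4)/6=4/3
t_q=23/4 → seg 2, τ=3/4; S=-5+-7/24·τ+5/12·τ²+-7/216·τ³=-2559/512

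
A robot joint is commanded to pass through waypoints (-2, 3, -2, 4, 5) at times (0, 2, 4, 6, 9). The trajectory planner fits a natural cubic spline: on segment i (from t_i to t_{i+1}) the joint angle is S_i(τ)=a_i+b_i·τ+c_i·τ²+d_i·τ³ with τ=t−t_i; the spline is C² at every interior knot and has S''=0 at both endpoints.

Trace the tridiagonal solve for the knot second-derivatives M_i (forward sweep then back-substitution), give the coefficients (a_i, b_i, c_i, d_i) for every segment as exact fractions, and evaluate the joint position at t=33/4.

  seg 0: a=-2 b=908/213 c=0 d=-751/1704
  seg 1: a=3 b=-437/426 c=-751/284 d=1625/1704
  seg 2: a=-2 b=-34/213 c=437/142 d=-319/426
  seg 3: a=4 b=674/213 c=-201/142 d=67/426
S(33/4) = 52213/9088

Δ: Δ0=5/2, Δ1=-5/2, Δ2=3, Δ3=1/3
row 1: diag=8, rhs=-30; c'=1/4, d'=-15/4
row 2: denom=8−2·1/4=15/2; d'=(33−2·-15/4)/(15/2)=27/5
row 3: denom=10−2·4/15=142/15; d'=(-16−2·27/5)/(142/15)=-201/71
back: M3=-201/71
back: M2=27/5−4/15·-201/71=437/71
back: M1=-15/4−1/4·437/71=-751/142
M: M0=0, M1=-751/142, M2=437/71, M3=-201/71, M4=0
seg 0: a=-2, c=M0/2=0, d=(M1−M0)/(6·2)=-751/1704, b=Δ0−h0·(2M0+M1)/6=908/213
seg 1: a=3, c=M1/2=-751/284, d=(M2−M1)/(6·2)=1625/1704, b=Δ1−h1·(2M1+M2)/6=-437/426
seg 2: a=-2, c=M2/2=437/142, d=(M3−M2)/(6·2)=-319/426, b=Δ2−h2·(2M2+M3)/6=-34/213
seg 3: a=4, c=M3/2=-201/142, d=(M4−M3)/(6·3)=67/426, b=Δ3−h3·(2M3+M4)/6=674/213
t_q=33/4 → seg 3, τ=9/4; S=4+674/213·τ+-201/142·τ²+67/426·τ³=52213/9088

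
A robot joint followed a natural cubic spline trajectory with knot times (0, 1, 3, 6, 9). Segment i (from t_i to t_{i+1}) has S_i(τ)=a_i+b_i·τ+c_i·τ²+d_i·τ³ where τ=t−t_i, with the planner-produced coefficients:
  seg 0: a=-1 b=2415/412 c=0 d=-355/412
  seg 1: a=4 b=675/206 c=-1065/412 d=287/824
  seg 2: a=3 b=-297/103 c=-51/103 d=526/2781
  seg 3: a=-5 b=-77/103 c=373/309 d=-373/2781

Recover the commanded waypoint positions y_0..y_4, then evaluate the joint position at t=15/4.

y_0=-1 y_1=4 y_2=3 y_3=-5 y_4=0
S(15/4) = 2105/3296

y_0 = S_0(0) = a_0 = -1
y_1 = S_1(0) = a_1 = 4
y_2 = S_2(0) = a_2 = 3
y_3 = S_3(0) = a_3 = -5
y_4 = S_3(3) = 0
t_q=15/4 is in segment 2 (τ=3/4); S_2(τ)=2105/3296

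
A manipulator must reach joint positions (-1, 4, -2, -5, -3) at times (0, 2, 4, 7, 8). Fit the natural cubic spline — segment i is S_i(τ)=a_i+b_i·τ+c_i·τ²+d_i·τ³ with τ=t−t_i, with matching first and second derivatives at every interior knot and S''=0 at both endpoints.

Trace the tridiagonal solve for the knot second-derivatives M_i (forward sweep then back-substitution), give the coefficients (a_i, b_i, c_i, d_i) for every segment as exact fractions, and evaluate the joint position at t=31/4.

Δ: Δ0=5/2, Δ1=-3, Δ2=-1, Δ3=2
row 1: diag=8, rhs=-33; c'=1/4, d'=-33/8
row 2: denom=10−2·1/4=19/2; d'=(12−2·-33/8)/(19/2)=81/38
row 3: denom=8−3·6/19=134/19; d'=(18−3·81/38)/(134/19)=441/268
back: M3=441/268
back: M2=81/38−6/19·441/268=108/67
back: M1=-33/8−1/4·108/67=-2427/536
M: M0=0, M1=-2427/536, M2=108/67, M3=441/268, M4=0
seg 0: a=-1, c=M0/2=0, d=(M1−M0)/(6·2)=-809/2144, b=Δ0−h0·(2M0+M1)/6=2149/536
seg 1: a=4, c=M1/2=-2427/1072, d=(M2−M1)/(6·2)=1097/2144, b=Δ1−h1·(2M1+M2)/6=-139/268
seg 2: a=-2, c=M2/2=54/67, d=(M3−M2)/(6·3)=1/536, b=Δ2−h2·(2M2+M3)/6=-1841/536
seg 3: a=-5, c=M3/2=441/536, d=(M4−M3)/(6·1)=-147/536, b=Δ3−h3·(2M3+M4)/6=389/268
t_q=31/4 → seg 3, τ=3/4; S=-5+389/268·τ+441/536·τ²+-147/536·τ³=-122269/34304

  seg 0: a=-1 b=2149/536 c=0 d=-809/2144
  seg 1: a=4 b=-139/268 c=-2427/1072 d=1097/2144
  seg 2: a=-2 b=-1841/536 c=54/67 d=1/536
  seg 3: a=-5 b=389/268 c=441/536 d=-147/536
S(31/4) = -122269/34304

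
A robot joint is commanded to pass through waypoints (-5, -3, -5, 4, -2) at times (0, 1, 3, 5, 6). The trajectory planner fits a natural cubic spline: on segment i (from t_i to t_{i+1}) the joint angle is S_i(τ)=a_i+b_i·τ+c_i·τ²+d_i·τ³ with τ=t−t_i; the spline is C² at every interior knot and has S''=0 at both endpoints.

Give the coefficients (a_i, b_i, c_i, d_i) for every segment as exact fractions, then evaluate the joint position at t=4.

Δ: Δ0=2, Δ1=-1, Δ2=9/2, Δ3=-6
row 1: diag=6, rhs=-18; c'=1/3, d'=-3
row 2: denom=8−2·1/3=22/3; d'=(33−2·-3)/(22/3)=117/22
row 3: denom=6−2·3/11=60/11; d'=(-63−2·117/22)/(60/11)=-27/2
back: M3=-27/2
back: M2=117/22−3/11·-27/2=9
back: M1=-3−1/3·9=-6
M: M0=0, M1=-6, M2=9, M3=-27/2, M4=0
seg 0: a=-5, c=M0/2=0, d=(M1−M0)/(6·1)=-1, b=Δ0−h0·(2M0+M1)/6=3
seg 1: a=-3, c=M1/2=-3, d=(M2−M1)/(6·2)=5/4, b=Δ1−h1·(2M1+M2)/6=0
seg 2: a=-5, c=M2/2=9/2, d=(M3−M2)/(6·2)=-15/8, b=Δ2−h2·(2M2+M3)/6=3
seg 3: a=4, c=M3/2=-27/4, d=(M4−M3)/(6·1)=9/4, b=Δ3−h3·(2M3+M4)/6=-3/2
t_q=4 → seg 2, τ=1; S=-5+3·τ+9/2·τ²+-15/8·τ³=5/8

  seg 0: a=-5 b=3 c=0 d=-1
  seg 1: a=-3 b=0 c=-3 d=5/4
  seg 2: a=-5 b=3 c=9/2 d=-15/8
  seg 3: a=4 b=-3/2 c=-27/4 d=9/4
S(4) = 5/8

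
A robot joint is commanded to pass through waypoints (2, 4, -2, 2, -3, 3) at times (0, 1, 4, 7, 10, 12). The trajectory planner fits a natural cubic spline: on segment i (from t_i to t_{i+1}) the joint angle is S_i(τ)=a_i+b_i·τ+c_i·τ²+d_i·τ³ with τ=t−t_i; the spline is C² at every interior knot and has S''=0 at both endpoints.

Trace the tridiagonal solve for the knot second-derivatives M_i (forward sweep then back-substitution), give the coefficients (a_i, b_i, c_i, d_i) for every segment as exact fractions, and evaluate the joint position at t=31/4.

Δ: Δ0=2, Δ1=-2, Δ2=4/3, Δ3=-5/3, Δ4=3
row 1: diag=8, rhs=-24; c'=3/8, d'=-3
row 2: denom=12−3·3/8=87/8; d'=(20−3·-3)/(87/8)=8/3
row 3: denom=12−3·8/29=324/29; d'=(-18−3·8/3)/(324/29)=-377/162
row 4: denom=10−3·29/108=331/36; d'=(28−3·-377/162)/(331/36)=3778/993
back: M4=3778/993
back: M3=-377/162−29/108·3778/993=-9976/2979
back: M2=8/3−8/29·-9976/2979=10696/2979
back: M1=-3−3/8·10696/2979=-4316/993
M: M0=0, M1=-4316/993, M2=10696/2979, M3=-9976/2979, M4=3778/993, M5=0
seg 0: a=2, c=M0/2=0, d=(M1−M0)/(6·1)=-2158/2979, b=Δ0−h0·(2M0+M1)/6=8116/2979
seg 1: a=4, c=M1/2=-2158/993, d=(M2−M1)/(6·3)=11822/26811, b=Δ1−h1·(2M1+M2)/6=1642/2979
seg 2: a=-2, c=M2/2=5348/2979, d=(M3−M2)/(6·3)=-10336/26811, b=Δ2−h2·(2M2+M3)/6=-1736/2979
seg 3: a=2, c=M3/2=-4988/2979, d=(M4−M3)/(6·3)=10655/26811, b=Δ3−h3·(2M3+M4)/6=-656/2979
seg 4: a=-3, c=M4/2=1889/993, d=(M5−M4)/(6·2)=-1889/5958, b=Δ4−h4·(2M4+M5)/6=1381/2979
t_q=31/4 → seg 3, τ=3/4; S=2+-656/2979·τ+-4988/2979·τ²+10655/26811·τ³=22469/21184

  seg 0: a=2 b=8116/2979 c=0 d=-2158/2979
  seg 1: a=4 b=1642/2979 c=-2158/993 d=11822/26811
  seg 2: a=-2 b=-1736/2979 c=5348/2979 d=-10336/26811
  seg 3: a=2 b=-656/2979 c=-4988/2979 d=10655/26811
  seg 4: a=-3 b=1381/2979 c=1889/993 d=-1889/5958
S(31/4) = 22469/21184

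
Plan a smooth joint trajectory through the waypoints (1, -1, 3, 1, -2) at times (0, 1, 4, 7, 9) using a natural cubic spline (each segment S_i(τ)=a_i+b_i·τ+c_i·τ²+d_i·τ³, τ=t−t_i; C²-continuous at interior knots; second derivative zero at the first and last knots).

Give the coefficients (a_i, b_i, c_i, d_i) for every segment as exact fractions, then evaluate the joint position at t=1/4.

Δ: Δ0=-2, Δ1=4/3, Δ2=-2/3, Δ3=-3/2
row 1: diag=8, rhs=20; c'=3/8, d'=5/2
row 2: denom=12−3·3/8=87/8; d'=(-12−3·5/2)/(87/8)=-52/29
row 3: denom=10−3·8/29=266/29; d'=(-5−3·-52/29)/(266/29)=11/266
back: M3=11/266
back: M2=-52/29−8/29·11/266=-240/133
back: M1=5/2−3/8·-240/133=845/266
M: M0=0, M1=845/266, M2=-240/133, M3=11/266, M4=0
seg 0: a=1, c=M0/2=0, d=(M1−M0)/(6·1)=845/1596, b=Δ0−h0·(2M0+M1)/6=-4037/1596
seg 1: a=-1, c=M1/2=845/532, d=(M2−M1)/(6·3)=-1325/4788, b=Δ1−h1·(2M1+M2)/6=-751/798
seg 2: a=3, c=M2/2=-120/133, d=(M3−M2)/(6·3)=491/4788, b=Δ2−h2·(2M2+M3)/6=1783/1596
seg 3: a=1, c=M3/2=11/532, d=(M4−M3)/(6·2)=-11/3192, b=Δ3−h3·(2M3+M4)/6=-1219/798
t_q=1/4 → seg 0, τ=1/4; S=1+-4037/1596·τ+0·τ²+845/1596·τ³=12799/34048

  seg 0: a=1 b=-4037/1596 c=0 d=845/1596
  seg 1: a=-1 b=-751/798 c=845/532 d=-1325/4788
  seg 2: a=3 b=1783/1596 c=-120/133 d=491/4788
  seg 3: a=1 b=-1219/798 c=11/532 d=-11/3192
S(1/4) = 12799/34048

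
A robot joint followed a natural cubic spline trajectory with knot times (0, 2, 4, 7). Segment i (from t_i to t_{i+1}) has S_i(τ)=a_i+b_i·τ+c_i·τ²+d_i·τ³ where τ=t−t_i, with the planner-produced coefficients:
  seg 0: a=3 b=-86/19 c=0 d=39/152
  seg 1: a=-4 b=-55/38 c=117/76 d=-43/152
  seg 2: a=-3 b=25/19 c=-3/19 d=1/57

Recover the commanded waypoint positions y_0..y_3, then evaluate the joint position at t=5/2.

y_0=3 y_1=-4 y_2=-3 y_3=0
S(5/2) = -5319/1216

y_0 = S_0(0) = a_0 = 3
y_1 = S_1(0) = a_1 = -4
y_2 = S_2(0) = a_2 = -3
y_3 = S_2(3) = 0
t_q=5/2 is in segment 1 (τ=1/2); S_1(τ)=-5319/1216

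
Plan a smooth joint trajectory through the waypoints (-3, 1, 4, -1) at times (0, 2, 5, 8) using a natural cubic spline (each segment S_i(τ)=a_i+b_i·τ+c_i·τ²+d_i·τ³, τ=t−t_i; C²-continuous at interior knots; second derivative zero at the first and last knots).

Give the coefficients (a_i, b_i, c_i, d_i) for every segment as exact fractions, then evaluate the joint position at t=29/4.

Δ: Δ0=2, Δ1=1, Δ2=-5/3
row 1: diag=10, rhs=-6; c'=3/10, d'=-3/5
row 2: denom=12−3·3/10=111/10; d'=(-16−3·-3/5)/(111/10)=-142/111
back: M2=-142/111
back: M1=-3/5−3/10·-142/111=-8/37
M: M0=0, M1=-8/37, M2=-142/111, M3=0
seg 0: a=-3, c=M0/2=0, d=(M1−M0)/(6·2)=-2/111, b=Δ0−h0·(2M0+M1)/6=230/111
seg 1: a=1, c=M1/2=-4/37, d=(M2−M1)/(6·3)=-59/999, b=Δ1−h1·(2M1+M2)/6=206/111
seg 2: a=4, c=M2/2=-71/111, d=(M3−M2)/(6·3)=71/999, b=Δ2−h2·(2M2+M3)/6=-43/111
t_q=29/4 → seg 2, τ=9/4; S=4+-43/111·τ+-71/111·τ²+71/999·τ³=1657/2368

  seg 0: a=-3 b=230/111 c=0 d=-2/111
  seg 1: a=1 b=206/111 c=-4/37 d=-59/999
  seg 2: a=4 b=-43/111 c=-71/111 d=71/999
S(29/4) = 1657/2368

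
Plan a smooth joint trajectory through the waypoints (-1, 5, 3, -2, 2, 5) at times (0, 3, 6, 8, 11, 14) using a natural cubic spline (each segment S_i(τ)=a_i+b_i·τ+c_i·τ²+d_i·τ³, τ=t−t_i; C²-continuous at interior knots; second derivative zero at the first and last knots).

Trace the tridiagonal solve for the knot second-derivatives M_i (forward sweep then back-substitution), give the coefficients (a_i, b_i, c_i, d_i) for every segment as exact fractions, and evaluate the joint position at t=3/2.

  seg 0: a=-1 b=2171/870 c=0 d=-431/7830
  seg 1: a=5 b=439/435 c=-431/870 d=-11/522
  seg 2: a=3 b=-2203/870 c=-298/435 d=61/174
  seg 3: a=-2 b=-309/290 c=617/435 d=-323/1566
  seg 4: a=2 b=272/145 c=-127/290 d=127/2610
S(3/2) = 5933/2320

Δ: Δ0=2, Δ1=-2/3, Δ2=-5/2, Δ3=4/3, Δ4=1
row 1: diag=12, rhs=-16; c'=1/4, d'=-4/3
row 2: denom=10−3·1/4=37/4; d'=(-11−3·-4/3)/(37/4)=-28/37
row 3: denom=10−2·8/37=354/37; d'=(23−2·-28/37)/(354/37)=907/354
row 4: denom=12−3·37/118=1305/118; d'=(-2−3·907/354)/(1305/118)=-127/145
back: M4=-127/145
back: M3=907/354−37/118·-127/145=1234/435
back: M2=-28/37−8/37·1234/435=-596/435
back: M1=-4/3−1/4·-596/435=-431/435
M: M0=0, M1=-431/435, M2=-596/435, M3=1234/435, M4=-127/145, M5=0
seg 0: a=-1, c=M0/2=0, d=(M1−M0)/(6·3)=-431/7830, b=Δ0−h0·(2M0+M1)/6=2171/870
seg 1: a=5, c=M1/2=-431/870, d=(M2−M1)/(6·3)=-11/522, b=Δ1−h1·(2M1+M2)/6=439/435
seg 2: a=3, c=M2/2=-298/435, d=(M3−M2)/(6·2)=61/174, b=Δ2−h2·(2M2+M3)/6=-2203/870
seg 3: a=-2, c=M3/2=617/435, d=(M4−M3)/(6·3)=-323/1566, b=Δ3−h3·(2M3+M4)/6=-309/290
seg 4: a=2, c=M4/2=-127/290, d=(M5−M4)/(6·3)=127/2610, b=Δ4−h4·(2M4+M5)/6=272/145
t_q=3/2 → seg 0, τ=3/2; S=-1+2171/870·τ+0·τ²+-431/7830·τ³=5933/2320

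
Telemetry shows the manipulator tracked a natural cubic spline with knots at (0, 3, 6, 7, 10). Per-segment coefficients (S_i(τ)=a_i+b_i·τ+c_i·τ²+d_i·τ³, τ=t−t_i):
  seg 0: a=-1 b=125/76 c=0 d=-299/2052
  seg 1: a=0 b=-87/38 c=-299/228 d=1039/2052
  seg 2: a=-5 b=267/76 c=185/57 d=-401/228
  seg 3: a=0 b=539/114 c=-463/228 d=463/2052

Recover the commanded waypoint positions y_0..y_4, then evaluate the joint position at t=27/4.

y_0 = S_0(0) = a_0 = -1
y_1 = S_1(0) = a_1 = 0
y_2 = S_2(0) = a_2 = -5
y_3 = S_3(0) = a_3 = 0
y_4 = S_3(3) = 2
t_q=27/4 is in segment 2 (τ=3/4); S_2(τ)=-6233/4864

y_0=-1 y_1=0 y_2=-5 y_3=0 y_4=2
S(27/4) = -6233/4864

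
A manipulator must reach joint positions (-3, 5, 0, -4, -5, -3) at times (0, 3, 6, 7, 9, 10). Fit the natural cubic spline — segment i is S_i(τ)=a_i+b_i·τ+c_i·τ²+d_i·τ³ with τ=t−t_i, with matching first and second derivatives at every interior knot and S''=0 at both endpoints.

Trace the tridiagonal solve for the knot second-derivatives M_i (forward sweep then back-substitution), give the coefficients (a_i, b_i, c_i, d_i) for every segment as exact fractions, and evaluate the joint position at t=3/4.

Δ: Δ0=8/3, Δ1=-5/3, Δ2=-4, Δ3=-1/2, Δ4=2
row 1: diag=12, rhs=-26; c'=1/4, d'=-13/6
row 2: denom=8−3·1/4=29/4; d'=(-14−3·-13/6)/(29/4)=-30/29
row 3: denom=6−1·4/29=170/29; d'=(21−1·-30/29)/(170/29)=639/170
row 4: denom=6−2·29/85=452/85; d'=(15−2·639/170)/(452/85)=159/113
back: M4=159/113
back: M3=639/170−29/85·159/113=741/226
back: M2=-30/29−4/29·741/226=-168/113
back: M1=-13/6−1/4·-168/113=-1217/678
M: M0=0, M1=-1217/678, M2=-168/113, M3=741/226, M4=159/113, M5=0
seg 0: a=-3, c=M0/2=0, d=(M1−M0)/(6·3)=-1217/12204, b=Δ0−h0·(2M0+M1)/6=1611/452
seg 1: a=5, c=M1/2=-1217/1356, d=(M2−M1)/(6·3)=209/12204, b=Δ1−h1·(2M1+M2)/6=197/226
seg 2: a=0, c=M2/2=-84/113, d=(M3−M2)/(6·1)=359/452, b=Δ2−h2·(2M2+M3)/6=-1831/452
seg 3: a=-4, c=M3/2=741/452, d=(M4−M3)/(6·2)=-141/904, b=Δ3−h3·(2M3+M4)/6=-713/226
seg 4: a=-5, c=M4/2=159/226, d=(M5−M4)/(6·1)=-53/226, b=Δ4−h4·(2M4+M5)/6=173/113
t_q=3/4 → seg 0, τ=3/4; S=-3+1611/452·τ+0·τ²+-1217/12204·τ³=-10673/28928

  seg 0: a=-3 b=1611/452 c=0 d=-1217/12204
  seg 1: a=5 b=197/226 c=-1217/1356 d=209/12204
  seg 2: a=0 b=-1831/452 c=-84/113 d=359/452
  seg 3: a=-4 b=-713/226 c=741/452 d=-141/904
  seg 4: a=-5 b=173/113 c=159/226 d=-53/226
S(3/4) = -10673/28928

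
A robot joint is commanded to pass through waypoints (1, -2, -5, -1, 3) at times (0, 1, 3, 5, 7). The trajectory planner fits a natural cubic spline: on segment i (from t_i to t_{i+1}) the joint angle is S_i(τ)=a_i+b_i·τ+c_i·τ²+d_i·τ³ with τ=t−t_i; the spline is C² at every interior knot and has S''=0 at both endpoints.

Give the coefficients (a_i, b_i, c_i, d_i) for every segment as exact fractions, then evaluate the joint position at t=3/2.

Δ: Δ0=-3, Δ1=-3/2, Δ2=2, Δ3=2
row 1: diag=6, rhs=9; c'=1/3, d'=3/2
row 2: denom=8−2·1/3=22/3; d'=(21−2·3/2)/(22/3)=27/11
row 3: denom=8−2·3/11=82/11; d'=(0−2·27/11)/(82/11)=-27/41
back: M3=-27/41
back: M2=27/11−3/11·-27/41=108/41
back: M1=3/2−1/3·108/41=51/82
M: M0=0, M1=51/82, M2=108/41, M3=-27/41, M4=0
seg 0: a=1, c=M0/2=0, d=(M1−M0)/(6·1)=17/164, b=Δ0−h0·(2M0+M1)/6=-509/164
seg 1: a=-2, c=M1/2=51/164, d=(M2−M1)/(6·2)=55/328, b=Δ1−h1·(2M1+M2)/6=-229/82
seg 2: a=-5, c=M2/2=54/41, d=(M3−M2)/(6·2)=-45/164, b=Δ2−h2·(2M2+M3)/6=19/41
seg 3: a=-1, c=M3/2=-27/82, d=(M4−M3)/(6·2)=9/164, b=Δ3−h3·(2M3+M4)/6=100/41
t_q=3/2 → seg 1, τ=1/2; S=-2+-229/82·τ+51/164·τ²+55/328·τ³=-8653/2624

  seg 0: a=1 b=-509/164 c=0 d=17/164
  seg 1: a=-2 b=-229/82 c=51/164 d=55/328
  seg 2: a=-5 b=19/41 c=54/41 d=-45/164
  seg 3: a=-1 b=100/41 c=-27/82 d=9/164
S(3/2) = -8653/2624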